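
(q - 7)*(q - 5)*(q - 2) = q^3 - 14*q^2 + 59*q - 70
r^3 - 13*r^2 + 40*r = r*(r - 8)*(r - 5)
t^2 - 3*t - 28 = (t - 7)*(t + 4)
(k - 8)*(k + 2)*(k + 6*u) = k^3 + 6*k^2*u - 6*k^2 - 36*k*u - 16*k - 96*u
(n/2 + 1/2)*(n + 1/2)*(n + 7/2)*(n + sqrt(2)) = n^4/2 + sqrt(2)*n^3/2 + 5*n^3/2 + 23*n^2/8 + 5*sqrt(2)*n^2/2 + 7*n/8 + 23*sqrt(2)*n/8 + 7*sqrt(2)/8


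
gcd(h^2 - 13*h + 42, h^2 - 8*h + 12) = h - 6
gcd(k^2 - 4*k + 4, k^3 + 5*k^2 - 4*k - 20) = k - 2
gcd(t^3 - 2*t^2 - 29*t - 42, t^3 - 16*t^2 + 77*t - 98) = t - 7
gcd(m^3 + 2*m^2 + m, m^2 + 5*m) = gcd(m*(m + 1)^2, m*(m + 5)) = m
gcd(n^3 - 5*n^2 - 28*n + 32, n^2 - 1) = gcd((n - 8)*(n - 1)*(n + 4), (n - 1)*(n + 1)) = n - 1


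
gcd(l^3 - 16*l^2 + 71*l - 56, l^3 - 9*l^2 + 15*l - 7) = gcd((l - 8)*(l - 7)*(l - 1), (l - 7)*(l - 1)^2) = l^2 - 8*l + 7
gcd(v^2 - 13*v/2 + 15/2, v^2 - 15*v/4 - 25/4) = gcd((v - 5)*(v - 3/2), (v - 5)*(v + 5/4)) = v - 5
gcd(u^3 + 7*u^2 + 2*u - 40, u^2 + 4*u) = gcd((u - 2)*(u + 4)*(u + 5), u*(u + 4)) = u + 4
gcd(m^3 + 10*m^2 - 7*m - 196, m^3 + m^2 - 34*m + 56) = m^2 + 3*m - 28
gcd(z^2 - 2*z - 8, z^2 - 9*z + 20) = z - 4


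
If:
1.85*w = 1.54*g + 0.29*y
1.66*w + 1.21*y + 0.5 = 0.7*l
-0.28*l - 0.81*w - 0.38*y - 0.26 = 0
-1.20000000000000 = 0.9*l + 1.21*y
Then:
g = 0.32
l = -0.29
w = 0.14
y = -0.78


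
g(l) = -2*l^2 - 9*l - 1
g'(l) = -4*l - 9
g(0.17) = -2.59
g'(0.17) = -9.68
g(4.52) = -82.54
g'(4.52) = -27.08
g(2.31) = -32.46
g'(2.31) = -18.24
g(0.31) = -3.98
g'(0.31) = -10.24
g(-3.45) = 6.24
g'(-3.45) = 4.80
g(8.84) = -236.85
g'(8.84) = -44.36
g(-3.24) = 7.16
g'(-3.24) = 3.96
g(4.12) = -72.03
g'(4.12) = -25.48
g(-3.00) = 8.00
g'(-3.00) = 3.00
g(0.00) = -1.00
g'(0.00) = -9.00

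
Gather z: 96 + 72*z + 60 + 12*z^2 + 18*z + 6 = 12*z^2 + 90*z + 162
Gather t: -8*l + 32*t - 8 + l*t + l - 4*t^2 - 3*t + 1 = -7*l - 4*t^2 + t*(l + 29) - 7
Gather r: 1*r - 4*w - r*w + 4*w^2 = r*(1 - w) + 4*w^2 - 4*w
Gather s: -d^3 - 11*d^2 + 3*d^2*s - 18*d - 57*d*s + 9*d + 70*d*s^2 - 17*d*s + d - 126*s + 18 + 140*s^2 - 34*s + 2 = -d^3 - 11*d^2 - 8*d + s^2*(70*d + 140) + s*(3*d^2 - 74*d - 160) + 20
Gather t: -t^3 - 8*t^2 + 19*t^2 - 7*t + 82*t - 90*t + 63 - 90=-t^3 + 11*t^2 - 15*t - 27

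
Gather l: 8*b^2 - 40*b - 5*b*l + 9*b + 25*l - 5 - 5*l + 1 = 8*b^2 - 31*b + l*(20 - 5*b) - 4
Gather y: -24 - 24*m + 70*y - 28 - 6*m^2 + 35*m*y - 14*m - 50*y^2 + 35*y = -6*m^2 - 38*m - 50*y^2 + y*(35*m + 105) - 52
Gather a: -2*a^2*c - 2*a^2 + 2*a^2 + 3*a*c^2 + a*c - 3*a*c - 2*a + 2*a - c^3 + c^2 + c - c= -2*a^2*c + a*(3*c^2 - 2*c) - c^3 + c^2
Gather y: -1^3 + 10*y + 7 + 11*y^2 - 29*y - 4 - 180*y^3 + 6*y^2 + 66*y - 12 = -180*y^3 + 17*y^2 + 47*y - 10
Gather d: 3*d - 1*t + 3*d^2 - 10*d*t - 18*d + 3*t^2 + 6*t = 3*d^2 + d*(-10*t - 15) + 3*t^2 + 5*t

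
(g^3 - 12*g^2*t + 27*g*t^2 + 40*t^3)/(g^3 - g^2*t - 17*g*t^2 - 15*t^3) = (g - 8*t)/(g + 3*t)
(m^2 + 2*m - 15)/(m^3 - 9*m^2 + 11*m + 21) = (m + 5)/(m^2 - 6*m - 7)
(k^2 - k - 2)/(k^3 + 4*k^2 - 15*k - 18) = (k - 2)/(k^2 + 3*k - 18)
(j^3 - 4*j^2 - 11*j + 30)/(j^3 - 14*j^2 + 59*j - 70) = (j + 3)/(j - 7)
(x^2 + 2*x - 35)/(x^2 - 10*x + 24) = (x^2 + 2*x - 35)/(x^2 - 10*x + 24)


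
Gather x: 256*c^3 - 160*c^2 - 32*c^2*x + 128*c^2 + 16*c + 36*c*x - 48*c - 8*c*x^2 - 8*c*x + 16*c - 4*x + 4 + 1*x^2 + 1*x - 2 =256*c^3 - 32*c^2 - 16*c + x^2*(1 - 8*c) + x*(-32*c^2 + 28*c - 3) + 2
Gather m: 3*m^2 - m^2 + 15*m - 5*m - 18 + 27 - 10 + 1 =2*m^2 + 10*m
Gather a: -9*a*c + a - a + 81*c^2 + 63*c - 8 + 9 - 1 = -9*a*c + 81*c^2 + 63*c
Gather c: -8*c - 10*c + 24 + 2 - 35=-18*c - 9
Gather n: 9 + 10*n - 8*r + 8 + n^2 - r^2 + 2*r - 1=n^2 + 10*n - r^2 - 6*r + 16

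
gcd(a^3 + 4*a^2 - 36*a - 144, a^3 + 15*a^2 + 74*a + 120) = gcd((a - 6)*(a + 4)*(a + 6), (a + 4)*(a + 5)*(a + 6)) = a^2 + 10*a + 24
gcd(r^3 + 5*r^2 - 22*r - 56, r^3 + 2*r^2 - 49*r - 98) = r^2 + 9*r + 14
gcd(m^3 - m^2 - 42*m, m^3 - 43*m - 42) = m^2 - m - 42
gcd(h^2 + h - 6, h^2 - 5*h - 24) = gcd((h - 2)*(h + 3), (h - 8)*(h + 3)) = h + 3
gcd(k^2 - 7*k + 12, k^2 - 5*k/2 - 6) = k - 4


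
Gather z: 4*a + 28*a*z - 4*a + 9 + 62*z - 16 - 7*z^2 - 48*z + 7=-7*z^2 + z*(28*a + 14)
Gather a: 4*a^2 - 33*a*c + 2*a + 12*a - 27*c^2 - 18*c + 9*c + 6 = 4*a^2 + a*(14 - 33*c) - 27*c^2 - 9*c + 6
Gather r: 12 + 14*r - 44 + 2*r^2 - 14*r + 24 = 2*r^2 - 8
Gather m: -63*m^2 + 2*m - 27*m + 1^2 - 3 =-63*m^2 - 25*m - 2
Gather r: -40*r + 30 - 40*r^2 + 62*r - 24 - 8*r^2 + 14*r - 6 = -48*r^2 + 36*r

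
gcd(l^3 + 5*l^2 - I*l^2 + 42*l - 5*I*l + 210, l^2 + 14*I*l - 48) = l + 6*I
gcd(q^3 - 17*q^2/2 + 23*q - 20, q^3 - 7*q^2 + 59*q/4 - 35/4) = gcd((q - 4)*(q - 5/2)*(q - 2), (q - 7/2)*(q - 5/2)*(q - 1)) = q - 5/2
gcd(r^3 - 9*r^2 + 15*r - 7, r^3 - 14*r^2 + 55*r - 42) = r^2 - 8*r + 7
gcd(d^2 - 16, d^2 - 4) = 1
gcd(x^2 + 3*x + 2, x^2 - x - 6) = x + 2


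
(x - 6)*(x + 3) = x^2 - 3*x - 18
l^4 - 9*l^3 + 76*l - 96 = (l - 8)*(l - 2)^2*(l + 3)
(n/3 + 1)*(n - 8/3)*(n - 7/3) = n^3/3 - 2*n^2/3 - 79*n/27 + 56/9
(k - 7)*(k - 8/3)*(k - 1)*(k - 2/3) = k^4 - 34*k^3/3 + 319*k^2/9 - 338*k/9 + 112/9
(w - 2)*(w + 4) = w^2 + 2*w - 8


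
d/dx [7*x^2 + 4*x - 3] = 14*x + 4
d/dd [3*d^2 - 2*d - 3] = 6*d - 2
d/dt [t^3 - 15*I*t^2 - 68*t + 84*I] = 3*t^2 - 30*I*t - 68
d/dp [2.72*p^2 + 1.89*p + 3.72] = 5.44*p + 1.89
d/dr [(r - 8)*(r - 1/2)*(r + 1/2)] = 3*r^2 - 16*r - 1/4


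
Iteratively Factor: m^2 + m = (m + 1)*(m)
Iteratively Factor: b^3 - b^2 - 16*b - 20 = (b + 2)*(b^2 - 3*b - 10) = (b + 2)^2*(b - 5)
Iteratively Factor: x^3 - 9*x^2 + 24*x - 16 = (x - 4)*(x^2 - 5*x + 4) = (x - 4)^2*(x - 1)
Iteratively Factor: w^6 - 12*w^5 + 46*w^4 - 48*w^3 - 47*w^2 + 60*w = (w - 3)*(w^5 - 9*w^4 + 19*w^3 + 9*w^2 - 20*w) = (w - 3)*(w - 1)*(w^4 - 8*w^3 + 11*w^2 + 20*w) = w*(w - 3)*(w - 1)*(w^3 - 8*w^2 + 11*w + 20) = w*(w - 3)*(w - 1)*(w + 1)*(w^2 - 9*w + 20) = w*(w - 4)*(w - 3)*(w - 1)*(w + 1)*(w - 5)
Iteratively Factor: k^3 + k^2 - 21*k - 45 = (k + 3)*(k^2 - 2*k - 15) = (k + 3)^2*(k - 5)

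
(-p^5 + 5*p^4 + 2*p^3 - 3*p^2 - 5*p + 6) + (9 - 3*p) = -p^5 + 5*p^4 + 2*p^3 - 3*p^2 - 8*p + 15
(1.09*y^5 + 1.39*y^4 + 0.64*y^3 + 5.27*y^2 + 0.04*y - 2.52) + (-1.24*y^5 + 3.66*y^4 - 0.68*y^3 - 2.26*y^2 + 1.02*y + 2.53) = -0.15*y^5 + 5.05*y^4 - 0.04*y^3 + 3.01*y^2 + 1.06*y + 0.00999999999999979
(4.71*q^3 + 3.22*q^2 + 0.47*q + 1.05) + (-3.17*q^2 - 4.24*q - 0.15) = 4.71*q^3 + 0.0500000000000003*q^2 - 3.77*q + 0.9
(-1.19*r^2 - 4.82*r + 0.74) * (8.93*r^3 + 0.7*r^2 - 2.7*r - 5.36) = -10.6267*r^5 - 43.8756*r^4 + 6.4472*r^3 + 19.9104*r^2 + 23.8372*r - 3.9664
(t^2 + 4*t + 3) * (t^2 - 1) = t^4 + 4*t^3 + 2*t^2 - 4*t - 3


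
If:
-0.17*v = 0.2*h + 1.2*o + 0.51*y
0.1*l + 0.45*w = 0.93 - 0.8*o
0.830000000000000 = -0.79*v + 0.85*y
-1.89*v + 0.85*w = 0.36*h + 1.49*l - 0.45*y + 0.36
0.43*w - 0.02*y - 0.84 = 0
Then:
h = 1.83301262644847 - 3.45812590320336*y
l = 1.76260186126796 - 0.200727580485455*y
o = -0.00107184313699253*y - 0.156662441960821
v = 1.07594936708861*y - 1.05063291139241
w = 0.0465116279069767*y + 1.95348837209302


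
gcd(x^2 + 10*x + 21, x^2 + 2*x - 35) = x + 7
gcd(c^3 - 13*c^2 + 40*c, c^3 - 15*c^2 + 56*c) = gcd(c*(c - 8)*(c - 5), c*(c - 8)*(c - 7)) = c^2 - 8*c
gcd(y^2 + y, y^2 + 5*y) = y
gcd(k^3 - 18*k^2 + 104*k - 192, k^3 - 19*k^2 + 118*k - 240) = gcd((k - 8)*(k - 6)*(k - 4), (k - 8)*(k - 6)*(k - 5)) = k^2 - 14*k + 48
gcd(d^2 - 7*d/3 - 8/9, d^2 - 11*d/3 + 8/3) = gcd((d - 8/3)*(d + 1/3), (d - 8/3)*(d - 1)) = d - 8/3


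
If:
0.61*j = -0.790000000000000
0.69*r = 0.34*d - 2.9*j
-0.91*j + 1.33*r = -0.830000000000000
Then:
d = -14.11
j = -1.30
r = -1.51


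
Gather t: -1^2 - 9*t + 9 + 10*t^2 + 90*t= 10*t^2 + 81*t + 8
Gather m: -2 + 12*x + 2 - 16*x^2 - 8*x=-16*x^2 + 4*x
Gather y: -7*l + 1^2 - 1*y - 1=-7*l - y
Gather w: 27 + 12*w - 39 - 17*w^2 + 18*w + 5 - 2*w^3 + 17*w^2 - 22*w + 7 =-2*w^3 + 8*w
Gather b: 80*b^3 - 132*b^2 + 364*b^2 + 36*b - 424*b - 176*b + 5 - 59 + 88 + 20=80*b^3 + 232*b^2 - 564*b + 54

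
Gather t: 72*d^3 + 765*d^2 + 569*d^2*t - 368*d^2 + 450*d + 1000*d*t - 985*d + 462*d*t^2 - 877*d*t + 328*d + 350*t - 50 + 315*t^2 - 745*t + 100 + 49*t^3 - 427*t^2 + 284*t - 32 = 72*d^3 + 397*d^2 - 207*d + 49*t^3 + t^2*(462*d - 112) + t*(569*d^2 + 123*d - 111) + 18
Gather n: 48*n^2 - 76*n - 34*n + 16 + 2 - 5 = 48*n^2 - 110*n + 13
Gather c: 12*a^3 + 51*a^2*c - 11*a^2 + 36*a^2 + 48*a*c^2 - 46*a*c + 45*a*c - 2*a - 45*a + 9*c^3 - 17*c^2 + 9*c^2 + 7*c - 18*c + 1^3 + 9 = 12*a^3 + 25*a^2 - 47*a + 9*c^3 + c^2*(48*a - 8) + c*(51*a^2 - a - 11) + 10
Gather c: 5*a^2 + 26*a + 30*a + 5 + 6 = 5*a^2 + 56*a + 11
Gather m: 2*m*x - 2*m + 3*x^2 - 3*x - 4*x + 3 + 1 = m*(2*x - 2) + 3*x^2 - 7*x + 4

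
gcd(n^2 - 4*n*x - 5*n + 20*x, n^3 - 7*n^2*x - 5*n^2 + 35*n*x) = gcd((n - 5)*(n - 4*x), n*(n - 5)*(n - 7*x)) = n - 5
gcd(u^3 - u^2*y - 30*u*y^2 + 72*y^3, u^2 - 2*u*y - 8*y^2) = -u + 4*y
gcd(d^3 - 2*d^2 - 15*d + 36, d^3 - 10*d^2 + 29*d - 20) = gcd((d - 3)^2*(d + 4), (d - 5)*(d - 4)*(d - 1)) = 1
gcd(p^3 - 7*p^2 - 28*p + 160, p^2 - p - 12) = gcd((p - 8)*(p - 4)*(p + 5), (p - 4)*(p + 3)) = p - 4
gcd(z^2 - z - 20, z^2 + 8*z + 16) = z + 4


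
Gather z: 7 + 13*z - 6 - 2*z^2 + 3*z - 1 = -2*z^2 + 16*z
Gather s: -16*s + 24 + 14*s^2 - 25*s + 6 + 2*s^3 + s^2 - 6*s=2*s^3 + 15*s^2 - 47*s + 30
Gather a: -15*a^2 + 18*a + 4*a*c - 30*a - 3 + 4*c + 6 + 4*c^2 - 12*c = -15*a^2 + a*(4*c - 12) + 4*c^2 - 8*c + 3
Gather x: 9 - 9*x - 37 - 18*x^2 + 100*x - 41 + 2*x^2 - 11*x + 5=-16*x^2 + 80*x - 64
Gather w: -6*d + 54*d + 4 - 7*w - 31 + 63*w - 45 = 48*d + 56*w - 72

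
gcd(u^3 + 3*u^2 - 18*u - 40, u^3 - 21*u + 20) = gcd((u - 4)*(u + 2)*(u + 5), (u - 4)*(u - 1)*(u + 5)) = u^2 + u - 20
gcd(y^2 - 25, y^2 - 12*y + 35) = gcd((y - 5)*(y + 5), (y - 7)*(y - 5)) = y - 5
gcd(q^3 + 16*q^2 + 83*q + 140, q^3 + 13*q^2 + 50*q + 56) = q^2 + 11*q + 28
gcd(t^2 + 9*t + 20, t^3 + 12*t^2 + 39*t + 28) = t + 4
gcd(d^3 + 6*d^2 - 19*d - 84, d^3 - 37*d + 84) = d^2 + 3*d - 28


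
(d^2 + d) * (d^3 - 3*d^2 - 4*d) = d^5 - 2*d^4 - 7*d^3 - 4*d^2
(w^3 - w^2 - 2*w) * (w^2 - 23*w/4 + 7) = w^5 - 27*w^4/4 + 43*w^3/4 + 9*w^2/2 - 14*w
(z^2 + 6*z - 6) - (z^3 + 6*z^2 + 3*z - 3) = -z^3 - 5*z^2 + 3*z - 3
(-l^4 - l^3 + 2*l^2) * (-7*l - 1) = 7*l^5 + 8*l^4 - 13*l^3 - 2*l^2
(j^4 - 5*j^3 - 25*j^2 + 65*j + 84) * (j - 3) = j^5 - 8*j^4 - 10*j^3 + 140*j^2 - 111*j - 252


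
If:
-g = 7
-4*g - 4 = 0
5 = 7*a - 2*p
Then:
No Solution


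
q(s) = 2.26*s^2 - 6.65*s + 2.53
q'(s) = 4.52*s - 6.65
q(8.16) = 98.75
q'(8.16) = 30.23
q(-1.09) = 12.46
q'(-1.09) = -11.58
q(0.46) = -0.05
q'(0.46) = -4.57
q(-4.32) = 73.44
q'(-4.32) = -26.18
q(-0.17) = 3.73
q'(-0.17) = -7.42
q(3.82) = 10.11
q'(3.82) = 10.62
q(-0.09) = 3.15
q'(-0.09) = -7.06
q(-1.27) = 14.62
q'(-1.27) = -12.39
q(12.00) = 248.17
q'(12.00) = 47.59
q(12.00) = 248.17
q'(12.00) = 47.59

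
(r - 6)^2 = r^2 - 12*r + 36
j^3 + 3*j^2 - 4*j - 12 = (j - 2)*(j + 2)*(j + 3)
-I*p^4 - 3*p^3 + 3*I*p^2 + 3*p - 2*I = (p + 1)*(p - 2*I)*(p - I)*(-I*p + I)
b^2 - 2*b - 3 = (b - 3)*(b + 1)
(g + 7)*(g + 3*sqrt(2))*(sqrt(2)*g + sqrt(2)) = sqrt(2)*g^3 + 6*g^2 + 8*sqrt(2)*g^2 + 7*sqrt(2)*g + 48*g + 42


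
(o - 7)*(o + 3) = o^2 - 4*o - 21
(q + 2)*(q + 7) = q^2 + 9*q + 14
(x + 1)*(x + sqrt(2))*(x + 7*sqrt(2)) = x^3 + x^2 + 8*sqrt(2)*x^2 + 8*sqrt(2)*x + 14*x + 14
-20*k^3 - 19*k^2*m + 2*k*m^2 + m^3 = (-4*k + m)*(k + m)*(5*k + m)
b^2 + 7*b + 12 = (b + 3)*(b + 4)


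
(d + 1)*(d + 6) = d^2 + 7*d + 6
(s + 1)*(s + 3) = s^2 + 4*s + 3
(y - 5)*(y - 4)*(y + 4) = y^3 - 5*y^2 - 16*y + 80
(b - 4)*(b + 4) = b^2 - 16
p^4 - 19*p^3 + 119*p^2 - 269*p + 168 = (p - 8)*(p - 7)*(p - 3)*(p - 1)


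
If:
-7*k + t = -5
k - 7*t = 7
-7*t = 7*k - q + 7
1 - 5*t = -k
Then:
No Solution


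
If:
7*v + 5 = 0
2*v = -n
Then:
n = 10/7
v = -5/7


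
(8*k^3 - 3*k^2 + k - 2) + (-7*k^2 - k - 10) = 8*k^3 - 10*k^2 - 12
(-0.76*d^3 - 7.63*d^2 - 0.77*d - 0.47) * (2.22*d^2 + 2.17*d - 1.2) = -1.6872*d^5 - 18.5878*d^4 - 17.3545*d^3 + 6.4417*d^2 - 0.0958999999999999*d + 0.564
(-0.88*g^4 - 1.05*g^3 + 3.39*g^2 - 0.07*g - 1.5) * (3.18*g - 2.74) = -2.7984*g^5 - 0.9278*g^4 + 13.6572*g^3 - 9.5112*g^2 - 4.5782*g + 4.11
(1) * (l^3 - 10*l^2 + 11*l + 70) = l^3 - 10*l^2 + 11*l + 70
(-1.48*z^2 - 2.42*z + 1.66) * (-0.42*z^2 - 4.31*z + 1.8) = 0.6216*z^4 + 7.3952*z^3 + 7.069*z^2 - 11.5106*z + 2.988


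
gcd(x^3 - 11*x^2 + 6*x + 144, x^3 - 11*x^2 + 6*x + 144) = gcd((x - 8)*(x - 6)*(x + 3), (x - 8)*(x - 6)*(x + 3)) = x^3 - 11*x^2 + 6*x + 144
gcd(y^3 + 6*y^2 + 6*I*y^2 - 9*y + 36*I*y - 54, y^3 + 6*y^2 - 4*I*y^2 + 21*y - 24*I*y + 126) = y^2 + y*(6 + 3*I) + 18*I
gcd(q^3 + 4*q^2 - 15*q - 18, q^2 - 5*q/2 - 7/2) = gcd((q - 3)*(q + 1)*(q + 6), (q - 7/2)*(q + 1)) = q + 1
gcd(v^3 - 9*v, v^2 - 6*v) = v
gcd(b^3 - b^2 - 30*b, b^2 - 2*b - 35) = b + 5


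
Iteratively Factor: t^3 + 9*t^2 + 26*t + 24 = (t + 3)*(t^2 + 6*t + 8) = (t + 2)*(t + 3)*(t + 4)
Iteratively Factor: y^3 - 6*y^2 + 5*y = (y)*(y^2 - 6*y + 5) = y*(y - 1)*(y - 5)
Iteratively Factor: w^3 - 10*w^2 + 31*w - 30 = (w - 3)*(w^2 - 7*w + 10) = (w - 3)*(w - 2)*(w - 5)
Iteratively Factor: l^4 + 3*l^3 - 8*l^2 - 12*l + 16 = (l + 4)*(l^3 - l^2 - 4*l + 4) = (l - 2)*(l + 4)*(l^2 + l - 2) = (l - 2)*(l - 1)*(l + 4)*(l + 2)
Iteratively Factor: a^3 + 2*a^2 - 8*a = (a + 4)*(a^2 - 2*a) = (a - 2)*(a + 4)*(a)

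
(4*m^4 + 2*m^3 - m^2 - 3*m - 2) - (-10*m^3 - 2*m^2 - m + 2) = 4*m^4 + 12*m^3 + m^2 - 2*m - 4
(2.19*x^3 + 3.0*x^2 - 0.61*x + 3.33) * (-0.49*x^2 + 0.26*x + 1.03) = -1.0731*x^5 - 0.9006*x^4 + 3.3346*x^3 + 1.2997*x^2 + 0.2375*x + 3.4299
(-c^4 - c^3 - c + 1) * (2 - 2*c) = 2*c^5 - 2*c^3 + 2*c^2 - 4*c + 2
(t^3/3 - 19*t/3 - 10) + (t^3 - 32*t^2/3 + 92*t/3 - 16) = 4*t^3/3 - 32*t^2/3 + 73*t/3 - 26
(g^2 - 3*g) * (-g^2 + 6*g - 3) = -g^4 + 9*g^3 - 21*g^2 + 9*g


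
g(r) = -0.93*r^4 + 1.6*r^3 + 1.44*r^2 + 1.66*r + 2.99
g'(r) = -3.72*r^3 + 4.8*r^2 + 2.88*r + 1.66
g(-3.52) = -197.57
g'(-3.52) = 213.24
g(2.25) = 8.41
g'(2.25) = -9.93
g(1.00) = 6.76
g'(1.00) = 5.62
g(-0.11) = 2.82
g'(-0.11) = 1.41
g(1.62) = 9.86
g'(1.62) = 3.11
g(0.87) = 6.04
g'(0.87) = 5.35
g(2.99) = -10.73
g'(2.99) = -46.26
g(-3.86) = -280.44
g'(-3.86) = 276.01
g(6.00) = -794.89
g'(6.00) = -611.78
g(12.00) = -16289.41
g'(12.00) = -5700.74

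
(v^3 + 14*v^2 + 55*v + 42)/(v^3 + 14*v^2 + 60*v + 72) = (v^2 + 8*v + 7)/(v^2 + 8*v + 12)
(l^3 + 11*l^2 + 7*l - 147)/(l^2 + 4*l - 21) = l + 7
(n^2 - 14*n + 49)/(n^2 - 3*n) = (n^2 - 14*n + 49)/(n*(n - 3))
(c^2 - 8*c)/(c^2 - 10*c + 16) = c/(c - 2)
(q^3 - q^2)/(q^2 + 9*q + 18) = q^2*(q - 1)/(q^2 + 9*q + 18)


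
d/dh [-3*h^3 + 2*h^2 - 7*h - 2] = -9*h^2 + 4*h - 7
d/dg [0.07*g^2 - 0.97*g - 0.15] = 0.14*g - 0.97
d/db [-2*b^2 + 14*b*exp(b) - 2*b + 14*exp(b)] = 14*b*exp(b) - 4*b + 28*exp(b) - 2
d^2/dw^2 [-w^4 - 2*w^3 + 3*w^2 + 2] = -12*w^2 - 12*w + 6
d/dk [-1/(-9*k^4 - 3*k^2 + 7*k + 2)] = (-36*k^3 - 6*k + 7)/(9*k^4 + 3*k^2 - 7*k - 2)^2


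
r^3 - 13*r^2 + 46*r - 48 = (r - 8)*(r - 3)*(r - 2)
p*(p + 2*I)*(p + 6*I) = p^3 + 8*I*p^2 - 12*p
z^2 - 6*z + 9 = (z - 3)^2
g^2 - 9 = (g - 3)*(g + 3)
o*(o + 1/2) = o^2 + o/2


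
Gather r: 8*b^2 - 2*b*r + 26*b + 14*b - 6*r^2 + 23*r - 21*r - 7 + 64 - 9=8*b^2 + 40*b - 6*r^2 + r*(2 - 2*b) + 48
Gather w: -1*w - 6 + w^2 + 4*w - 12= w^2 + 3*w - 18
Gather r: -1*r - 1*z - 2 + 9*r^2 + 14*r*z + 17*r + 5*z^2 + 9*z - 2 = 9*r^2 + r*(14*z + 16) + 5*z^2 + 8*z - 4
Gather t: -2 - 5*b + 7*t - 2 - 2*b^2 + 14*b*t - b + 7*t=-2*b^2 - 6*b + t*(14*b + 14) - 4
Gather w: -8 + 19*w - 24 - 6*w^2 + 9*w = -6*w^2 + 28*w - 32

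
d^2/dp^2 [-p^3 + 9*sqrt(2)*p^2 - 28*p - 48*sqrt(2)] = -6*p + 18*sqrt(2)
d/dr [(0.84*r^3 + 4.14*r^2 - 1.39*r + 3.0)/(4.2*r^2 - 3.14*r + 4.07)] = (3.528*r^4 - 5.2752*r^3 + 3.0948*r^2 + 8.4996*r + 3.7627)/(17.64*r^4 - 26.376*r^3 + 44.0476*r^2 - 25.5596*r + 16.5649)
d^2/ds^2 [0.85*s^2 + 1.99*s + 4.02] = 1.70000000000000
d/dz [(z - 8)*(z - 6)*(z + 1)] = 3*z^2 - 26*z + 34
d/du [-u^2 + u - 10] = 1 - 2*u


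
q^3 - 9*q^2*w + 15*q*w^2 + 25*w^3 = (q - 5*w)^2*(q + w)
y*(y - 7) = y^2 - 7*y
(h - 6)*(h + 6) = h^2 - 36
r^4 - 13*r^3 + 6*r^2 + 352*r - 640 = (r - 8)^2*(r - 2)*(r + 5)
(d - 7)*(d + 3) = d^2 - 4*d - 21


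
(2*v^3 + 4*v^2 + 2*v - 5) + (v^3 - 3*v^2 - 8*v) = 3*v^3 + v^2 - 6*v - 5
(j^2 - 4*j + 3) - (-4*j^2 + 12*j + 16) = 5*j^2 - 16*j - 13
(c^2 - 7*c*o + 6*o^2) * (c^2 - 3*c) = c^4 - 7*c^3*o - 3*c^3 + 6*c^2*o^2 + 21*c^2*o - 18*c*o^2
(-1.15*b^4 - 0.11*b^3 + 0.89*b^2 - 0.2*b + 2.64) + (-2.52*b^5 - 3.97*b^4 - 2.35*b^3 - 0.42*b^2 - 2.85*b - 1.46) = -2.52*b^5 - 5.12*b^4 - 2.46*b^3 + 0.47*b^2 - 3.05*b + 1.18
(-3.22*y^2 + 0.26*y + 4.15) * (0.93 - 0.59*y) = 1.8998*y^3 - 3.148*y^2 - 2.2067*y + 3.8595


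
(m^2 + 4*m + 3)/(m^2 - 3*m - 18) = (m + 1)/(m - 6)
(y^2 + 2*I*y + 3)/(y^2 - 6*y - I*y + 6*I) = (y + 3*I)/(y - 6)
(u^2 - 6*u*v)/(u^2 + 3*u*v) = (u - 6*v)/(u + 3*v)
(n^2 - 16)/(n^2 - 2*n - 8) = (n + 4)/(n + 2)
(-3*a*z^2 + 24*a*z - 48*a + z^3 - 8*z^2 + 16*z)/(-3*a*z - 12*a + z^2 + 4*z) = (z^2 - 8*z + 16)/(z + 4)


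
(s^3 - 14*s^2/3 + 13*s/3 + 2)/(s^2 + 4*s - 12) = (s^2 - 8*s/3 - 1)/(s + 6)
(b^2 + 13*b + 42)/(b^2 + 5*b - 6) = (b + 7)/(b - 1)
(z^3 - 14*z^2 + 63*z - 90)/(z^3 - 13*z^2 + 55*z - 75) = (z - 6)/(z - 5)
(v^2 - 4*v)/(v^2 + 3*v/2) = 2*(v - 4)/(2*v + 3)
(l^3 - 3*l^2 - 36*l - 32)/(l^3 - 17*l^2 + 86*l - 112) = (l^2 + 5*l + 4)/(l^2 - 9*l + 14)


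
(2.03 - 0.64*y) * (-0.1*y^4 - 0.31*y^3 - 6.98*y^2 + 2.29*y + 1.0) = 0.064*y^5 - 0.00459999999999999*y^4 + 3.8379*y^3 - 15.635*y^2 + 4.0087*y + 2.03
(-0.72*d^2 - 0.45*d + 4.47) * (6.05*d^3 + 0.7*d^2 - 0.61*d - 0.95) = -4.356*d^5 - 3.2265*d^4 + 27.1677*d^3 + 4.0875*d^2 - 2.2992*d - 4.2465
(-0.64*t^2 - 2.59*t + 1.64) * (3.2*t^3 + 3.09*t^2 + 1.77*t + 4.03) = -2.048*t^5 - 10.2656*t^4 - 3.8879*t^3 - 2.0959*t^2 - 7.5349*t + 6.6092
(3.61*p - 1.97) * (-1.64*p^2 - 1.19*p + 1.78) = -5.9204*p^3 - 1.0651*p^2 + 8.7701*p - 3.5066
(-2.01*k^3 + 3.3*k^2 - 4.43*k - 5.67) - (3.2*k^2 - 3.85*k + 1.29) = -2.01*k^3 + 0.0999999999999996*k^2 - 0.58*k - 6.96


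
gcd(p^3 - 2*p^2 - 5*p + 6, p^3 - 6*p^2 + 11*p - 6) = p^2 - 4*p + 3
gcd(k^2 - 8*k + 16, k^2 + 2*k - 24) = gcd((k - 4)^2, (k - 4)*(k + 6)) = k - 4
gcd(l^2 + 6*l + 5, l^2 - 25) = l + 5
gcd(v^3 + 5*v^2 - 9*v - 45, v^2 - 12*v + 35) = 1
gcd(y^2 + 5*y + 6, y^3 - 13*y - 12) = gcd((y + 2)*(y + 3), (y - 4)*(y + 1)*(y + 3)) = y + 3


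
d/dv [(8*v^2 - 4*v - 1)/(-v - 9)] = (-8*v^2 - 144*v + 35)/(v^2 + 18*v + 81)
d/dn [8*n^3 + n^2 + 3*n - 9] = 24*n^2 + 2*n + 3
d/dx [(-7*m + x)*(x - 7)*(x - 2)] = -14*m*x + 63*m + 3*x^2 - 18*x + 14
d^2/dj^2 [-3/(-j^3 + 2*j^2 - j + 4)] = 6*((2 - 3*j)*(j^3 - 2*j^2 + j - 4) + (3*j^2 - 4*j + 1)^2)/(j^3 - 2*j^2 + j - 4)^3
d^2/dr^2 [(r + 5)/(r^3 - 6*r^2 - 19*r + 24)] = 2*((r + 5)*(-3*r^2 + 12*r + 19)^2 + (-3*r^2 + 12*r - 3*(r - 2)*(r + 5) + 19)*(r^3 - 6*r^2 - 19*r + 24))/(r^3 - 6*r^2 - 19*r + 24)^3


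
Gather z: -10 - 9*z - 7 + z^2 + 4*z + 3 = z^2 - 5*z - 14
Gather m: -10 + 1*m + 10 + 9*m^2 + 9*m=9*m^2 + 10*m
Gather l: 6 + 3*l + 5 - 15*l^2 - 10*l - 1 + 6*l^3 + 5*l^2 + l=6*l^3 - 10*l^2 - 6*l + 10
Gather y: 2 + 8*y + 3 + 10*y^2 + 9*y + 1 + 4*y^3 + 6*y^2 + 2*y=4*y^3 + 16*y^2 + 19*y + 6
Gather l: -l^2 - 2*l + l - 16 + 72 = -l^2 - l + 56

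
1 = 1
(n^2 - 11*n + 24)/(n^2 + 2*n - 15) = (n - 8)/(n + 5)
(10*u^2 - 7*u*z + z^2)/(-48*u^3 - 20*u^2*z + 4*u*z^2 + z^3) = (-10*u^2 + 7*u*z - z^2)/(48*u^3 + 20*u^2*z - 4*u*z^2 - z^3)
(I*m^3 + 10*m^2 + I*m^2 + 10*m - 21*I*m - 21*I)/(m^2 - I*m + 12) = (I*m^3 + m^2*(10 + I) + m*(10 - 21*I) - 21*I)/(m^2 - I*m + 12)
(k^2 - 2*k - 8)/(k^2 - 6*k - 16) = (k - 4)/(k - 8)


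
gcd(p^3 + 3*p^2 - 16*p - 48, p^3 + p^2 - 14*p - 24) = p^2 - p - 12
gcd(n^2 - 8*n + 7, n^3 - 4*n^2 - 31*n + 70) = n - 7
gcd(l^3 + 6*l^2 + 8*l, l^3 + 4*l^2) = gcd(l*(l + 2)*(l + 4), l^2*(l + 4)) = l^2 + 4*l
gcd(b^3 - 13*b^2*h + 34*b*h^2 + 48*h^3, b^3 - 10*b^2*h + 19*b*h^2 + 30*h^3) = b^2 - 5*b*h - 6*h^2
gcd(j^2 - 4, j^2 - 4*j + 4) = j - 2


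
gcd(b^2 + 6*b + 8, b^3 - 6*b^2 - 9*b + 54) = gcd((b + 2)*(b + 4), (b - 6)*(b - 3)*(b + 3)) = 1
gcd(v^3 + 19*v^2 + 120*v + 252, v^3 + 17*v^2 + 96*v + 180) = v^2 + 12*v + 36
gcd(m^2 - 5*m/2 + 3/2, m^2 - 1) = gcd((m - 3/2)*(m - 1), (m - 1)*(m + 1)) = m - 1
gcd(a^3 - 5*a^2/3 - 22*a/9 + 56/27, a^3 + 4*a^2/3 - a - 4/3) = a + 4/3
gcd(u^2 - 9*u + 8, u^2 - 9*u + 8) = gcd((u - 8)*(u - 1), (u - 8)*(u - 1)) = u^2 - 9*u + 8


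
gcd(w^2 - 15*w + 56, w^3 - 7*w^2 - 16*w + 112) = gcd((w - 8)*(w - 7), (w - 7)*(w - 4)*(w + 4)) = w - 7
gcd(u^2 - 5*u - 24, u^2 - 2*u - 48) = u - 8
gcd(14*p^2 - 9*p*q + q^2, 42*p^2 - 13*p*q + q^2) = 7*p - q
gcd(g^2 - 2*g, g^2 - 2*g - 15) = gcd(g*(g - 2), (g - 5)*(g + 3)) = 1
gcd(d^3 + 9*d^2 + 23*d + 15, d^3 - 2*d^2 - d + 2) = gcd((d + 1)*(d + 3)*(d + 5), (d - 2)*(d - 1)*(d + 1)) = d + 1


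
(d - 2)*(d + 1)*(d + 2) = d^3 + d^2 - 4*d - 4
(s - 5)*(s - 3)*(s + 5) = s^3 - 3*s^2 - 25*s + 75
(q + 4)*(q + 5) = q^2 + 9*q + 20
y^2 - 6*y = y*(y - 6)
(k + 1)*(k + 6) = k^2 + 7*k + 6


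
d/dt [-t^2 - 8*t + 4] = -2*t - 8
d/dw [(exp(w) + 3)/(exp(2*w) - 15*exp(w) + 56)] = (-(exp(w) + 3)*(2*exp(w) - 15) + exp(2*w) - 15*exp(w) + 56)*exp(w)/(exp(2*w) - 15*exp(w) + 56)^2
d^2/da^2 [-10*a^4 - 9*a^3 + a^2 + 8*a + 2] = -120*a^2 - 54*a + 2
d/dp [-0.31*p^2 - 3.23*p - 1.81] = -0.62*p - 3.23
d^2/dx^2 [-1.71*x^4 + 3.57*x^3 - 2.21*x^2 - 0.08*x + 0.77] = -20.52*x^2 + 21.42*x - 4.42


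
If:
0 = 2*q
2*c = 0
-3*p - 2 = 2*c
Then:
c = 0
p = -2/3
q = 0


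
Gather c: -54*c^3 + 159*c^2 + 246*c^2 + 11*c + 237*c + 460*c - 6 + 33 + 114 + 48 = -54*c^3 + 405*c^2 + 708*c + 189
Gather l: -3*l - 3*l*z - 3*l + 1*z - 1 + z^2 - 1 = l*(-3*z - 6) + z^2 + z - 2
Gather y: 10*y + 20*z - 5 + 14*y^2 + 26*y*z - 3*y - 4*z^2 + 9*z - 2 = 14*y^2 + y*(26*z + 7) - 4*z^2 + 29*z - 7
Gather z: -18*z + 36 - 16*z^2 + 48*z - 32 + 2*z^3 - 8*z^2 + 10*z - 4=2*z^3 - 24*z^2 + 40*z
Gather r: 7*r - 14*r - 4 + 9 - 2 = 3 - 7*r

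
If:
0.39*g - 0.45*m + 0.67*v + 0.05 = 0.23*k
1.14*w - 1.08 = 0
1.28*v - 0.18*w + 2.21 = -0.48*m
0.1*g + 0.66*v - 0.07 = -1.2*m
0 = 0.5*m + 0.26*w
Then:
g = 15.91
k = 24.05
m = -0.49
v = -1.41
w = 0.95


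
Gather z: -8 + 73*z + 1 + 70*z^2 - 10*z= 70*z^2 + 63*z - 7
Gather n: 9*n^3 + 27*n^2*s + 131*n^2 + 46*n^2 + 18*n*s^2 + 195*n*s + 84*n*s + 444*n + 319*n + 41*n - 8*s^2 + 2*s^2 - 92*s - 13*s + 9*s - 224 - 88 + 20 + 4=9*n^3 + n^2*(27*s + 177) + n*(18*s^2 + 279*s + 804) - 6*s^2 - 96*s - 288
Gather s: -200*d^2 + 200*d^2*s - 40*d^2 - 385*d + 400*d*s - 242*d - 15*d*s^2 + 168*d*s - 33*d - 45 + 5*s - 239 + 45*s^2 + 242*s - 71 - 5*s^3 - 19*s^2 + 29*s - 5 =-240*d^2 - 660*d - 5*s^3 + s^2*(26 - 15*d) + s*(200*d^2 + 568*d + 276) - 360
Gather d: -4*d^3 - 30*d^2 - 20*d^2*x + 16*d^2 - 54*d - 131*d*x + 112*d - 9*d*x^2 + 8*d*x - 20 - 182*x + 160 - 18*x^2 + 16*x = -4*d^3 + d^2*(-20*x - 14) + d*(-9*x^2 - 123*x + 58) - 18*x^2 - 166*x + 140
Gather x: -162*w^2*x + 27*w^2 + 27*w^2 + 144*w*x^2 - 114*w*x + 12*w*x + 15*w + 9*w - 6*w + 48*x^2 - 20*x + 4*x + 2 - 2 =54*w^2 + 18*w + x^2*(144*w + 48) + x*(-162*w^2 - 102*w - 16)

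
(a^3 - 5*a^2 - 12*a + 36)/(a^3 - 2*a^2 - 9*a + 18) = (a - 6)/(a - 3)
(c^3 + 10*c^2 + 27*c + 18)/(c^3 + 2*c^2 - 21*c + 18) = (c^2 + 4*c + 3)/(c^2 - 4*c + 3)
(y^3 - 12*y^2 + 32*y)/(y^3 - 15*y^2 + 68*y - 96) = y/(y - 3)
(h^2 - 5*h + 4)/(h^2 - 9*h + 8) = (h - 4)/(h - 8)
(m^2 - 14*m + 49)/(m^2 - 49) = (m - 7)/(m + 7)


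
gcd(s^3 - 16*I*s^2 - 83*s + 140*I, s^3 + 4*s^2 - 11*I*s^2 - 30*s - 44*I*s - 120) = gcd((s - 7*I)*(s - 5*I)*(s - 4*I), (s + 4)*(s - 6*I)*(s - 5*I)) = s - 5*I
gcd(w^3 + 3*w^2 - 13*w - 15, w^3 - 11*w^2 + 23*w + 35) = w + 1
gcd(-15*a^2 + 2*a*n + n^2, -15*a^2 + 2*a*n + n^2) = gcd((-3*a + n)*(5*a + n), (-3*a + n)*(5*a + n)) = 15*a^2 - 2*a*n - n^2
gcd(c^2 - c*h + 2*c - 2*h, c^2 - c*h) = c - h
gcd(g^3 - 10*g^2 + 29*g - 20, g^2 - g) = g - 1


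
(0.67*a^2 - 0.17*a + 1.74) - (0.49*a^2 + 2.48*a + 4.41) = 0.18*a^2 - 2.65*a - 2.67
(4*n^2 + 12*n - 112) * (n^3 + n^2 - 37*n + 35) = 4*n^5 + 16*n^4 - 248*n^3 - 416*n^2 + 4564*n - 3920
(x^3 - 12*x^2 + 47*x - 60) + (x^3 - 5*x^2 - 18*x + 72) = 2*x^3 - 17*x^2 + 29*x + 12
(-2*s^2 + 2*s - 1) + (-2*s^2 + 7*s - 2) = -4*s^2 + 9*s - 3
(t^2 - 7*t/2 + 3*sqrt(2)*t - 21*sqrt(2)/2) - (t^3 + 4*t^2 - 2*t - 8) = -t^3 - 3*t^2 - 3*t/2 + 3*sqrt(2)*t - 21*sqrt(2)/2 + 8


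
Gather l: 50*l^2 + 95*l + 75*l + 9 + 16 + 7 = 50*l^2 + 170*l + 32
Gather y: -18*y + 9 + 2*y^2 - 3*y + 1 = 2*y^2 - 21*y + 10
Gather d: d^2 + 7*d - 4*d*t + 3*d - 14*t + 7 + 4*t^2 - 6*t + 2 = d^2 + d*(10 - 4*t) + 4*t^2 - 20*t + 9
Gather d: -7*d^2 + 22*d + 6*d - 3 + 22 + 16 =-7*d^2 + 28*d + 35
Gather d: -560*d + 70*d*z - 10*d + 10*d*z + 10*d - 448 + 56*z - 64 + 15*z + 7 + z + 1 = d*(80*z - 560) + 72*z - 504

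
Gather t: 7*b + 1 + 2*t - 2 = 7*b + 2*t - 1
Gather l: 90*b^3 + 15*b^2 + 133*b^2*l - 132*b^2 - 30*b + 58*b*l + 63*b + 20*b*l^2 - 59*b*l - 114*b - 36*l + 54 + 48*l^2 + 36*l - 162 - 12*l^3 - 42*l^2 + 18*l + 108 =90*b^3 - 117*b^2 - 81*b - 12*l^3 + l^2*(20*b + 6) + l*(133*b^2 - b + 18)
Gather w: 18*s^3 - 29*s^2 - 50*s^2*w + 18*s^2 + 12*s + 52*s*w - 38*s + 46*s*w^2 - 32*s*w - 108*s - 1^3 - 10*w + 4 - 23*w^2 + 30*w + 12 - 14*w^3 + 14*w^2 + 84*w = 18*s^3 - 11*s^2 - 134*s - 14*w^3 + w^2*(46*s - 9) + w*(-50*s^2 + 20*s + 104) + 15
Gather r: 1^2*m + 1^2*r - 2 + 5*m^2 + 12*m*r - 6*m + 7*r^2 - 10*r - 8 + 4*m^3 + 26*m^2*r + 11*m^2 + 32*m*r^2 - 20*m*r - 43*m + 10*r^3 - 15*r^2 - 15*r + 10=4*m^3 + 16*m^2 - 48*m + 10*r^3 + r^2*(32*m - 8) + r*(26*m^2 - 8*m - 24)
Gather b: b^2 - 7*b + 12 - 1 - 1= b^2 - 7*b + 10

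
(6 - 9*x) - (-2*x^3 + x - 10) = 2*x^3 - 10*x + 16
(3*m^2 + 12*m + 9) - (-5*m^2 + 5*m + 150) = 8*m^2 + 7*m - 141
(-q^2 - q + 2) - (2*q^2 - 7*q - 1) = -3*q^2 + 6*q + 3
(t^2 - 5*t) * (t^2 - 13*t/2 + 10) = t^4 - 23*t^3/2 + 85*t^2/2 - 50*t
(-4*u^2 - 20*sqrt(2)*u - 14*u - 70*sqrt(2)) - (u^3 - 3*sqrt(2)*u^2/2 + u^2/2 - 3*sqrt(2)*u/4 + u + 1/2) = -u^3 - 9*u^2/2 + 3*sqrt(2)*u^2/2 - 77*sqrt(2)*u/4 - 15*u - 70*sqrt(2) - 1/2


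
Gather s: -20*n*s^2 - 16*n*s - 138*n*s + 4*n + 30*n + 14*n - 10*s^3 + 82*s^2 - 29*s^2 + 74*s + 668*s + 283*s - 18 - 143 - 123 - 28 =48*n - 10*s^3 + s^2*(53 - 20*n) + s*(1025 - 154*n) - 312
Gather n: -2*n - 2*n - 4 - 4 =-4*n - 8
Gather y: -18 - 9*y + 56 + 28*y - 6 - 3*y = 16*y + 32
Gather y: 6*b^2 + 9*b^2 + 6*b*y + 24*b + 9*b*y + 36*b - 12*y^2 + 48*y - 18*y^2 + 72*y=15*b^2 + 60*b - 30*y^2 + y*(15*b + 120)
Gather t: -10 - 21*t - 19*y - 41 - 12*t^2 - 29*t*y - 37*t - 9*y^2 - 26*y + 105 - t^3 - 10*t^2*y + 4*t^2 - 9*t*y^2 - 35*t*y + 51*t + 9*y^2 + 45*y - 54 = -t^3 + t^2*(-10*y - 8) + t*(-9*y^2 - 64*y - 7)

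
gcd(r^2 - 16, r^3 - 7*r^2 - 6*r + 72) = r - 4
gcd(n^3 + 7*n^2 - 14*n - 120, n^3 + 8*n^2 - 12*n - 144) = n^2 + 2*n - 24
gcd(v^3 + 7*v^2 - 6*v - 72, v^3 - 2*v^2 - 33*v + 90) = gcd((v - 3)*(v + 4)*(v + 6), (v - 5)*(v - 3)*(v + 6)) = v^2 + 3*v - 18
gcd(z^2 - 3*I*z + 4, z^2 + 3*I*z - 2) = z + I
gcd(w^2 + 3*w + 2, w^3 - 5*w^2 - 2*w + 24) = w + 2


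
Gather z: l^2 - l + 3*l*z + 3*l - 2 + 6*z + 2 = l^2 + 2*l + z*(3*l + 6)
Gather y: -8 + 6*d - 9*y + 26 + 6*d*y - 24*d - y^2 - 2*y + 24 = -18*d - y^2 + y*(6*d - 11) + 42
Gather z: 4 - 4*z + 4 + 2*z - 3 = 5 - 2*z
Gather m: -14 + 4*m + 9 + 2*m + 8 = 6*m + 3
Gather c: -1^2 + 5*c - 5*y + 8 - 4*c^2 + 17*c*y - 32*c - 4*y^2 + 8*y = -4*c^2 + c*(17*y - 27) - 4*y^2 + 3*y + 7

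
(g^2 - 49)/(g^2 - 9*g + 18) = (g^2 - 49)/(g^2 - 9*g + 18)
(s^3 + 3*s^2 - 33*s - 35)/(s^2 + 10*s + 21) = (s^2 - 4*s - 5)/(s + 3)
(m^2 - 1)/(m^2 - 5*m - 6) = (m - 1)/(m - 6)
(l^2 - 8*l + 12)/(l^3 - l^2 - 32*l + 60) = (l - 6)/(l^2 + l - 30)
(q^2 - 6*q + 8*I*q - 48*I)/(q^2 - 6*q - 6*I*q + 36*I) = (q + 8*I)/(q - 6*I)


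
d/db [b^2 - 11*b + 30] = 2*b - 11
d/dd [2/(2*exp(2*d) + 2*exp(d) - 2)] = (-2*exp(d) - 1)*exp(d)/(exp(2*d) + exp(d) - 1)^2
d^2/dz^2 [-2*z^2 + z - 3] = -4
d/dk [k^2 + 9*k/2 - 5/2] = 2*k + 9/2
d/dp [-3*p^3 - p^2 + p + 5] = -9*p^2 - 2*p + 1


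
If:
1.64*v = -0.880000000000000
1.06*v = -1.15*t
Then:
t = 0.49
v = -0.54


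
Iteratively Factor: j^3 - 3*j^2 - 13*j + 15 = (j - 5)*(j^2 + 2*j - 3) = (j - 5)*(j - 1)*(j + 3)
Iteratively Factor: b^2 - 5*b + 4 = (b - 4)*(b - 1)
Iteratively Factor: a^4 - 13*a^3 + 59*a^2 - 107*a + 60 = (a - 3)*(a^3 - 10*a^2 + 29*a - 20) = (a - 3)*(a - 1)*(a^2 - 9*a + 20) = (a - 4)*(a - 3)*(a - 1)*(a - 5)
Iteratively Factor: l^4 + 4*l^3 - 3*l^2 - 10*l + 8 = (l - 1)*(l^3 + 5*l^2 + 2*l - 8) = (l - 1)^2*(l^2 + 6*l + 8) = (l - 1)^2*(l + 4)*(l + 2)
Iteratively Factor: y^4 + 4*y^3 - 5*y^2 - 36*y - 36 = (y - 3)*(y^3 + 7*y^2 + 16*y + 12) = (y - 3)*(y + 3)*(y^2 + 4*y + 4) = (y - 3)*(y + 2)*(y + 3)*(y + 2)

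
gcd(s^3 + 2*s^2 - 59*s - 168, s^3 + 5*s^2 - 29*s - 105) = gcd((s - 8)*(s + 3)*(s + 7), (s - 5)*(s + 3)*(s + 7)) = s^2 + 10*s + 21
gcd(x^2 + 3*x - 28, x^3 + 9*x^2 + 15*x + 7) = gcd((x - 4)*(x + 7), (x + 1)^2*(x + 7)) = x + 7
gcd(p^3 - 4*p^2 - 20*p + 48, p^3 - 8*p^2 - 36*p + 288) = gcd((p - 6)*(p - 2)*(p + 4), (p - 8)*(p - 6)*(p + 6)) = p - 6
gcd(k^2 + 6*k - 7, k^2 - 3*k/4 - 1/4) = k - 1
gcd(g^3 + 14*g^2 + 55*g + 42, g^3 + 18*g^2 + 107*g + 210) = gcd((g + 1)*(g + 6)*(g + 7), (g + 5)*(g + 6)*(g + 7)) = g^2 + 13*g + 42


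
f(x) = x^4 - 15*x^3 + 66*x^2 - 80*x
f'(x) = 4*x^3 - 45*x^2 + 132*x - 80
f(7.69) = -36.49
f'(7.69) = 92.98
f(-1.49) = 320.27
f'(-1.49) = -389.82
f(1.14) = -25.96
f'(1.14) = 17.92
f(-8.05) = 16945.23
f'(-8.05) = -6145.35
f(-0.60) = 75.13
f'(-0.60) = -176.26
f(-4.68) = 3837.22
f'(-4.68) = -2093.38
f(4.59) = 16.62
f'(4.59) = -35.37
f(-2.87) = 1195.68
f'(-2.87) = -924.06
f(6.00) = -48.00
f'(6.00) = -44.00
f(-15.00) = 117300.00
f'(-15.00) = -25685.00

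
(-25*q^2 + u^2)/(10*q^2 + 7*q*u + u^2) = (-5*q + u)/(2*q + u)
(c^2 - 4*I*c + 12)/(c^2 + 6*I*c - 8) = (c - 6*I)/(c + 4*I)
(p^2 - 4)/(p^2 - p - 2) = (p + 2)/(p + 1)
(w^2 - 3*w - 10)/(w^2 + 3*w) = (w^2 - 3*w - 10)/(w*(w + 3))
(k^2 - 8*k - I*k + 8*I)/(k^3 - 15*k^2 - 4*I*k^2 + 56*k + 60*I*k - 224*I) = (k - I)/(k^2 - k*(7 + 4*I) + 28*I)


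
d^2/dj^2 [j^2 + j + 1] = 2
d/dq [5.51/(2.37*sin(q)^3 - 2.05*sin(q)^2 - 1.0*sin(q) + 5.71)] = (-39.1761*sin(q)^2 + 22.591*sin(q) + 5.51)*cos(q)/(2.37*sin(q)^3 - 2.05*sin(q)^2 - 1.0*sin(q) + 5.71)^2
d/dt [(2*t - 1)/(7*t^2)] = 2*(1 - t)/(7*t^3)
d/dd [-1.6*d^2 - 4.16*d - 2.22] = -3.2*d - 4.16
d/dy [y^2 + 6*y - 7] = 2*y + 6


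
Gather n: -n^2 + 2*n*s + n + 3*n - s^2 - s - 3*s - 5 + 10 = -n^2 + n*(2*s + 4) - s^2 - 4*s + 5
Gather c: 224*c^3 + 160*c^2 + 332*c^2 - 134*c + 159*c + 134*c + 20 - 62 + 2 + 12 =224*c^3 + 492*c^2 + 159*c - 28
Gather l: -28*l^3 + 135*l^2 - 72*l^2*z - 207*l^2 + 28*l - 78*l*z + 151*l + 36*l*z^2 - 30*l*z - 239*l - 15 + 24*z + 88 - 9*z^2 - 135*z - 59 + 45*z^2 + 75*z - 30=-28*l^3 + l^2*(-72*z - 72) + l*(36*z^2 - 108*z - 60) + 36*z^2 - 36*z - 16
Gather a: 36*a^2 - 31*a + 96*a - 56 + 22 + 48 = 36*a^2 + 65*a + 14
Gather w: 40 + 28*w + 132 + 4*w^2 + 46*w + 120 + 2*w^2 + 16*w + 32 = 6*w^2 + 90*w + 324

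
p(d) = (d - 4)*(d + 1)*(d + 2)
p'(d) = (d - 4)*(d + 1) + (d - 4)*(d + 2) + (d + 1)*(d + 2)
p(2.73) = -22.41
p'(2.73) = 6.90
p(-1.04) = 0.19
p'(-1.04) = -4.68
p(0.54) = -13.53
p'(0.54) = -10.21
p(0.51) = -13.23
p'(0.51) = -10.24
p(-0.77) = -1.35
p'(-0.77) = -6.68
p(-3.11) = -16.65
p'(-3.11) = 25.24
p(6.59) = 168.86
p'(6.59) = 107.10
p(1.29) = -20.42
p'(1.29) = -7.59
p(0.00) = -8.00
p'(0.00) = -10.00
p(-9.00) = -728.00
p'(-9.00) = 251.00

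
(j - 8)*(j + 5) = j^2 - 3*j - 40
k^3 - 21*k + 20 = (k - 4)*(k - 1)*(k + 5)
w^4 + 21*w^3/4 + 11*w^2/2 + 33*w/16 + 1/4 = (w + 1/4)*(w + 1/2)^2*(w + 4)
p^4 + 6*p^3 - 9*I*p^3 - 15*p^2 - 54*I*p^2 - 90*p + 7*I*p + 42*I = (p + 6)*(p - 7*I)*(p - I)^2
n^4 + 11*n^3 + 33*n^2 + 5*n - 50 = (n - 1)*(n + 2)*(n + 5)^2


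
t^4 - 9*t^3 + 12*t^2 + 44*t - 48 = (t - 6)*(t - 4)*(t - 1)*(t + 2)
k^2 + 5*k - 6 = (k - 1)*(k + 6)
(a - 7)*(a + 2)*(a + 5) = a^3 - 39*a - 70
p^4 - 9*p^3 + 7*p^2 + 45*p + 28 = (p - 7)*(p - 4)*(p + 1)^2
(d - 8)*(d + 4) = d^2 - 4*d - 32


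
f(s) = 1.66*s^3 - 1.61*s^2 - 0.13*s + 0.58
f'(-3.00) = 54.35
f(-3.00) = -58.34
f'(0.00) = -0.13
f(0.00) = 0.58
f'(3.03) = 35.83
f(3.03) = 31.58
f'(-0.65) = 4.07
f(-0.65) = -0.47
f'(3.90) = 63.06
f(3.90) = 74.05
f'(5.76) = 146.55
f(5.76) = 263.65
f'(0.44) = -0.58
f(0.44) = 0.35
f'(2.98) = 34.50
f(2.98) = 29.82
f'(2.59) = 24.94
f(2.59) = 18.28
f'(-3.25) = 62.94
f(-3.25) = -72.99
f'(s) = 4.98*s^2 - 3.22*s - 0.13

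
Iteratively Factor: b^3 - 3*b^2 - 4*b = (b + 1)*(b^2 - 4*b) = b*(b + 1)*(b - 4)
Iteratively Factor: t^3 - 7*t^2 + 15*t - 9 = (t - 3)*(t^2 - 4*t + 3) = (t - 3)*(t - 1)*(t - 3)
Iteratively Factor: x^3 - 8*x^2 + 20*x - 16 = (x - 4)*(x^2 - 4*x + 4) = (x - 4)*(x - 2)*(x - 2)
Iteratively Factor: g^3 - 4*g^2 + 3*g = (g - 3)*(g^2 - g) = g*(g - 3)*(g - 1)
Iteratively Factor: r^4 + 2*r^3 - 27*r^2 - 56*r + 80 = (r + 4)*(r^3 - 2*r^2 - 19*r + 20) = (r - 1)*(r + 4)*(r^2 - r - 20) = (r - 1)*(r + 4)^2*(r - 5)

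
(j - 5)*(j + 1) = j^2 - 4*j - 5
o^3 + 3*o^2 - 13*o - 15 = (o - 3)*(o + 1)*(o + 5)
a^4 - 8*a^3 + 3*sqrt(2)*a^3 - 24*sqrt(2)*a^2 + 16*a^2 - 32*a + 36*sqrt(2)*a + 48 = (a - 6)*(a - 2)*(a + sqrt(2))*(a + 2*sqrt(2))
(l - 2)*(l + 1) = l^2 - l - 2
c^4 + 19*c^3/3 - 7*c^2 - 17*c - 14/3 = (c - 2)*(c + 1/3)*(c + 1)*(c + 7)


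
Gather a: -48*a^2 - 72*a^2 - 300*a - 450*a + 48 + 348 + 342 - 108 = -120*a^2 - 750*a + 630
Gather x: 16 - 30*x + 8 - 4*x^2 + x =-4*x^2 - 29*x + 24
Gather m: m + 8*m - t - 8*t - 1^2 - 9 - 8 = 9*m - 9*t - 18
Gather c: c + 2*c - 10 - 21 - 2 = 3*c - 33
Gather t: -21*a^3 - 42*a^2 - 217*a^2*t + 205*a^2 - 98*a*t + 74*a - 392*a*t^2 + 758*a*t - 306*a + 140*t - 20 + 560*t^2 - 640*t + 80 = -21*a^3 + 163*a^2 - 232*a + t^2*(560 - 392*a) + t*(-217*a^2 + 660*a - 500) + 60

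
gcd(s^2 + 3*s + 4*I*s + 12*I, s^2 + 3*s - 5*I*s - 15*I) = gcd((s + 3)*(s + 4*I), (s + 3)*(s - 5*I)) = s + 3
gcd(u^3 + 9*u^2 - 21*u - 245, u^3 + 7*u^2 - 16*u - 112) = u + 7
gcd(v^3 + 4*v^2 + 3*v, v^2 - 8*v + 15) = 1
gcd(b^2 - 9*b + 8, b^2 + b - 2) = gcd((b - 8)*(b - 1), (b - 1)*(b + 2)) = b - 1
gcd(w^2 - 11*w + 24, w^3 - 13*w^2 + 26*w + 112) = w - 8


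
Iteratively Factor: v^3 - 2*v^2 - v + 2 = (v + 1)*(v^2 - 3*v + 2) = (v - 1)*(v + 1)*(v - 2)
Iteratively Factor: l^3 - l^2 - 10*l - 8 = (l + 2)*(l^2 - 3*l - 4) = (l + 1)*(l + 2)*(l - 4)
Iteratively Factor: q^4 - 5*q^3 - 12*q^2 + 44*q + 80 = (q - 4)*(q^3 - q^2 - 16*q - 20) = (q - 4)*(q + 2)*(q^2 - 3*q - 10) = (q - 4)*(q + 2)^2*(q - 5)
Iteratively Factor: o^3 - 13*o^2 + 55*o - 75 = (o - 5)*(o^2 - 8*o + 15) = (o - 5)*(o - 3)*(o - 5)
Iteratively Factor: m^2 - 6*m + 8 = (m - 4)*(m - 2)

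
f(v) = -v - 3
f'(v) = -1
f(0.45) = -3.45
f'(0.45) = -1.00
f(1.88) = -4.88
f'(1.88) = -1.00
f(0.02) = -3.02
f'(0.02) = -1.00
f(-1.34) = -1.66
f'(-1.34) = -1.00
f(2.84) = -5.84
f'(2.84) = -1.00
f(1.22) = -4.22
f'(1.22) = -1.00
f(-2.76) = -0.24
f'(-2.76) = -1.00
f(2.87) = -5.87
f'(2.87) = -1.00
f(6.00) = -9.00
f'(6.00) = -1.00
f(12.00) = -15.00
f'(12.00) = -1.00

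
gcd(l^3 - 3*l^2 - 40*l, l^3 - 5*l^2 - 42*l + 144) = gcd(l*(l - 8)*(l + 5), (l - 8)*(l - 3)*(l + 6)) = l - 8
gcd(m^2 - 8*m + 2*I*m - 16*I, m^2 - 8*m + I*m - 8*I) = m - 8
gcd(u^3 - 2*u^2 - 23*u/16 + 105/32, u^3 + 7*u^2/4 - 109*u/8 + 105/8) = u^2 - 13*u/4 + 21/8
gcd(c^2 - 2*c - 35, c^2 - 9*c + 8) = 1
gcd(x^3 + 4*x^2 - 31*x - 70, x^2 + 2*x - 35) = x^2 + 2*x - 35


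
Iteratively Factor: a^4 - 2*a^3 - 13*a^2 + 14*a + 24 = (a - 2)*(a^3 - 13*a - 12) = (a - 4)*(a - 2)*(a^2 + 4*a + 3) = (a - 4)*(a - 2)*(a + 1)*(a + 3)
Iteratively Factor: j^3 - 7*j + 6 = (j - 2)*(j^2 + 2*j - 3) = (j - 2)*(j + 3)*(j - 1)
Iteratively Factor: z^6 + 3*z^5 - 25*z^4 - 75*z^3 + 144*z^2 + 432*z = (z + 3)*(z^5 - 25*z^3 + 144*z) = z*(z + 3)*(z^4 - 25*z^2 + 144) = z*(z + 3)^2*(z^3 - 3*z^2 - 16*z + 48) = z*(z - 3)*(z + 3)^2*(z^2 - 16) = z*(z - 4)*(z - 3)*(z + 3)^2*(z + 4)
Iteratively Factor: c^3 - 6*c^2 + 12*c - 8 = (c - 2)*(c^2 - 4*c + 4) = (c - 2)^2*(c - 2)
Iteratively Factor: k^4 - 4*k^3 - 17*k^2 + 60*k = (k - 3)*(k^3 - k^2 - 20*k) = (k - 3)*(k + 4)*(k^2 - 5*k) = (k - 5)*(k - 3)*(k + 4)*(k)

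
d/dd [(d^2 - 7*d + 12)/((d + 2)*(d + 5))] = 2*(7*d^2 - 2*d - 77)/(d^4 + 14*d^3 + 69*d^2 + 140*d + 100)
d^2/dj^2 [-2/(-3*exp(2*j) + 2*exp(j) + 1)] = 4*((1 - 6*exp(j))*(-3*exp(2*j) + 2*exp(j) + 1) - 4*(3*exp(j) - 1)^2*exp(j))*exp(j)/(-3*exp(2*j) + 2*exp(j) + 1)^3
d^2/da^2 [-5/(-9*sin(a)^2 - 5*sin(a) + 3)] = 5*(-324*sin(a)^4 - 135*sin(a)^3 + 353*sin(a)^2 + 255*sin(a) + 104)/(9*sin(a)^2 + 5*sin(a) - 3)^3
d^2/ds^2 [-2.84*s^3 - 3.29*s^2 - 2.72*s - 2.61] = -17.04*s - 6.58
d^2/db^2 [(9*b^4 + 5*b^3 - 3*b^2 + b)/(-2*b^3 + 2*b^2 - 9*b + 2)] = 2*(118*b^6 + 636*b^5 - 2565*b^4 + 1063*b^3 - 6*b^2 - 48*b - 6)/(8*b^9 - 24*b^8 + 132*b^7 - 248*b^6 + 642*b^5 - 726*b^4 + 969*b^3 - 510*b^2 + 108*b - 8)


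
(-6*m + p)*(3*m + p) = -18*m^2 - 3*m*p + p^2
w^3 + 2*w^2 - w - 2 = (w - 1)*(w + 1)*(w + 2)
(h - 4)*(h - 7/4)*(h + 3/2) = h^3 - 17*h^2/4 - 13*h/8 + 21/2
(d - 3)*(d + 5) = d^2 + 2*d - 15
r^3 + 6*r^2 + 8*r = r*(r + 2)*(r + 4)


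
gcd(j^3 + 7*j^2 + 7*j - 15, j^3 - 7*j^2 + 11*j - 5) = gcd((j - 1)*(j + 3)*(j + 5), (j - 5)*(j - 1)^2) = j - 1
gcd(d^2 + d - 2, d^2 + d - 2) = d^2 + d - 2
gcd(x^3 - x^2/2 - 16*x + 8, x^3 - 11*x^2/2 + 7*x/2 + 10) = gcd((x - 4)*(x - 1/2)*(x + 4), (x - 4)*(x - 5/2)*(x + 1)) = x - 4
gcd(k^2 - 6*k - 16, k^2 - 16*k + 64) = k - 8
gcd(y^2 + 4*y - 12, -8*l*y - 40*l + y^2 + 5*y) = 1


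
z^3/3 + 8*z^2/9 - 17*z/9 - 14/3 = (z/3 + 1)*(z - 7/3)*(z + 2)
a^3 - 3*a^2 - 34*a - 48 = (a - 8)*(a + 2)*(a + 3)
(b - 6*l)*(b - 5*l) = b^2 - 11*b*l + 30*l^2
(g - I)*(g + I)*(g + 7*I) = g^3 + 7*I*g^2 + g + 7*I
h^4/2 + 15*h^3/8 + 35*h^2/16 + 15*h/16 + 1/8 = (h/2 + 1)*(h + 1/4)*(h + 1/2)*(h + 1)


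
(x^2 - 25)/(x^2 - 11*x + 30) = (x + 5)/(x - 6)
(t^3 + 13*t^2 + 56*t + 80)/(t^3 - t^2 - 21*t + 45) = (t^2 + 8*t + 16)/(t^2 - 6*t + 9)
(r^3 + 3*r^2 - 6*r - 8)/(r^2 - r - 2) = r + 4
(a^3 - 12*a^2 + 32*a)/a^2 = a - 12 + 32/a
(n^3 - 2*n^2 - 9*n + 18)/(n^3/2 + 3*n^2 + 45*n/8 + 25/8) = 8*(n^3 - 2*n^2 - 9*n + 18)/(4*n^3 + 24*n^2 + 45*n + 25)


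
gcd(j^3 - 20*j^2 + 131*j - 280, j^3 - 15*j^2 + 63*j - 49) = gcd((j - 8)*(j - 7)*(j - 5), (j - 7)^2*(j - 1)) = j - 7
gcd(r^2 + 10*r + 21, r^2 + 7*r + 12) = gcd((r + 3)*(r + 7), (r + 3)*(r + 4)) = r + 3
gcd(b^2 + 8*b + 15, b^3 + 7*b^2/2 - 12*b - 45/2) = b + 5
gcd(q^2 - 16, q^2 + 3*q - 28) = q - 4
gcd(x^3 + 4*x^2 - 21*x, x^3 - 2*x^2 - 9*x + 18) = x - 3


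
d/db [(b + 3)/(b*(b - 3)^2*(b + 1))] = (-3*b^3 - 11*b^2 + 9*b + 9)/(b^2*(b^5 - 7*b^4 + 10*b^3 + 18*b^2 - 27*b - 27))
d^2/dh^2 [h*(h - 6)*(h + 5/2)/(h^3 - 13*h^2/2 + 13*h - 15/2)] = 6*(8*h^6 - 224*h^5 + 1264*h^4 - 2128*h^3 - 1215*h^2 + 6300*h - 4425)/(8*h^9 - 156*h^8 + 1326*h^7 - 6433*h^6 + 19578*h^5 - 38649*h^4 + 49346*h^3 - 39195*h^2 + 17550*h - 3375)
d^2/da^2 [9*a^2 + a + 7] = 18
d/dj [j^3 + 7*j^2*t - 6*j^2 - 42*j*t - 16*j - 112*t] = 3*j^2 + 14*j*t - 12*j - 42*t - 16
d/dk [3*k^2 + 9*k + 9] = 6*k + 9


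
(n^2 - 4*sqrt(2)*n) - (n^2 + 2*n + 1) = -4*sqrt(2)*n - 2*n - 1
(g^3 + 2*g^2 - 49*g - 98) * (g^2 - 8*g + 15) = g^5 - 6*g^4 - 50*g^3 + 324*g^2 + 49*g - 1470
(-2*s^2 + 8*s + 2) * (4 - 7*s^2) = 14*s^4 - 56*s^3 - 22*s^2 + 32*s + 8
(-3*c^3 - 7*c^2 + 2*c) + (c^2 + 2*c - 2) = -3*c^3 - 6*c^2 + 4*c - 2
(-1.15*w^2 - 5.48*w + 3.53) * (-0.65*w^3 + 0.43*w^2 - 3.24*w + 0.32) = 0.7475*w^5 + 3.0675*w^4 - 0.9249*w^3 + 18.9051*w^2 - 13.1908*w + 1.1296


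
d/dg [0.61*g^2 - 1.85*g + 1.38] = 1.22*g - 1.85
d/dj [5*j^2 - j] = 10*j - 1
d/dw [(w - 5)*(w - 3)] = 2*w - 8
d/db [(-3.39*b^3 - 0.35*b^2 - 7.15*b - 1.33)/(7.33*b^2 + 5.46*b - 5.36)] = (-24.8487*b^4 - 37.0188*b^3 + 105.0097*b^2 + 23.2498*b + 45.5858)/(53.7289*b^4 + 80.0436*b^3 - 48.766*b^2 - 58.5312*b + 28.7296)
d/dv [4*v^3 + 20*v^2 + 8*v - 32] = 12*v^2 + 40*v + 8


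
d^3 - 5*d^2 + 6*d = d*(d - 3)*(d - 2)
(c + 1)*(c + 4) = c^2 + 5*c + 4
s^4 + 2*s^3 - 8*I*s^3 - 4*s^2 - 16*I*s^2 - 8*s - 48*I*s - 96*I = (s + 2)*(s - 6*I)*(s - 4*I)*(s + 2*I)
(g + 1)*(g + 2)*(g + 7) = g^3 + 10*g^2 + 23*g + 14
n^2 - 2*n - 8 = (n - 4)*(n + 2)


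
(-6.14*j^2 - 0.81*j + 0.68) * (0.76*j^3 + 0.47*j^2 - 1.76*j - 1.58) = -4.6664*j^5 - 3.5014*j^4 + 10.9425*j^3 + 11.4464*j^2 + 0.083*j - 1.0744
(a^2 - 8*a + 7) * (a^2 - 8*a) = a^4 - 16*a^3 + 71*a^2 - 56*a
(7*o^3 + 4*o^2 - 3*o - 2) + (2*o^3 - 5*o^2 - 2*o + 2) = 9*o^3 - o^2 - 5*o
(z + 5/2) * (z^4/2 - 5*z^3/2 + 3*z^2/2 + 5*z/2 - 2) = z^5/2 - 5*z^4/4 - 19*z^3/4 + 25*z^2/4 + 17*z/4 - 5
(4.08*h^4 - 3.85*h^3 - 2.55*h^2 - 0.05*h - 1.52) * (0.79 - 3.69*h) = -15.0552*h^5 + 17.4297*h^4 + 6.368*h^3 - 1.83*h^2 + 5.5693*h - 1.2008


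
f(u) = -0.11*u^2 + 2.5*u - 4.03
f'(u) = 2.5 - 0.22*u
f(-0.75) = -5.97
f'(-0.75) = 2.66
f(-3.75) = -14.95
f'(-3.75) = 3.32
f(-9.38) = -37.16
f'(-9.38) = 4.56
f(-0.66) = -5.73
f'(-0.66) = 2.65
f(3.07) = 2.61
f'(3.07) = 1.82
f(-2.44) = -10.78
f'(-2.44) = 3.04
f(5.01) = 5.73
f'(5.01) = 1.40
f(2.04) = 0.61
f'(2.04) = 2.05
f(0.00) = -4.03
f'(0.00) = 2.50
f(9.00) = 9.56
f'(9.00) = 0.52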